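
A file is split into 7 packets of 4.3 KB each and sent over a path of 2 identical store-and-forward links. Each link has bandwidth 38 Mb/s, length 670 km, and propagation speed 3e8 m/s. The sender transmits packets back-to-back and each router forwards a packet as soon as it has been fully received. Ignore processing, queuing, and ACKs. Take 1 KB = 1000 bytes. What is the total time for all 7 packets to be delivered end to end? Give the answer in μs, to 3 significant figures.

Per-hop transmission t_tx = L/R = 34400/38000000 = 905.263 μs.
Per-hop propagation t_prop = 670000/300000000 = 2233.33 μs.
Pipeline fill: first packet needs 2·t_tx to clear all hops; remaining 6 packets each add one t_tx.
Total = (2+7-1)·t_tx + 2·t_prop = 8·905.263 + 2·2233.33 = 11700 μs.

11700 μs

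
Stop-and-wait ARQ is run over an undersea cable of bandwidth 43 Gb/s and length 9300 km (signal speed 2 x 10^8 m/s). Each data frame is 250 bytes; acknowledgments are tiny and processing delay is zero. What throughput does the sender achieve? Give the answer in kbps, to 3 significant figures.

21.5 kbps

t_tx = L/R = 2000/43000000000 = 4.65116e-08 s.
t_prop = 9300000/200000000 = 0.0465 s; RTT = 0.093 s.
Cycle = t_tx + RTT = 0.093 s.
Throughput = L / cycle = 2000 / 0.093 = 21.5 kbps.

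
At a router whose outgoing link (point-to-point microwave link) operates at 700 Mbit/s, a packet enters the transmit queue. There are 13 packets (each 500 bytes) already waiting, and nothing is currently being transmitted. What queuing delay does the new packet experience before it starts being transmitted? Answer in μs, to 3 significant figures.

74.3 μs

Each queued packet: L/R = 4000/700000000 = 5.71429 μs.
13 queued → 74.2857 μs.
Queuing delay = 74.3 μs.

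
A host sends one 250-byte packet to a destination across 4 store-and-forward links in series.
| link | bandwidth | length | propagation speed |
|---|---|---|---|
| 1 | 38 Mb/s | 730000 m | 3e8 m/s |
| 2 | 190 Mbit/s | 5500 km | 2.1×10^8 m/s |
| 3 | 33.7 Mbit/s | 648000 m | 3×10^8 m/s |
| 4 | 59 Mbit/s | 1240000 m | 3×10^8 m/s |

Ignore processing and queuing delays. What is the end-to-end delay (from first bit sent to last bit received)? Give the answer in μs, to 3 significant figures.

L = 250 × 8 = 2000 bits.
Transmission delays (L/R per hop): 52.6316, 10.5263, 59.3472, 33.8983 μs; sum = 156.403 μs.
Propagation delays (d/s per hop): 2433.33, 26190.5, 2160, 4133.33 μs; sum = 34917.1 μs.
End-to-end = 35100 μs.

35100 μs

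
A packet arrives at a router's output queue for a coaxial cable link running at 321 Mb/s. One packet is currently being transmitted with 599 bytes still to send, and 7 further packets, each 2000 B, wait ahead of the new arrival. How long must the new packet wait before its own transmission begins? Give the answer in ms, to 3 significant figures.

0.364 ms

Each queued packet: L/R = 16000/321000000 = 0.0498442 ms.
7 queued → 0.34891 ms.
Plus remaining 4792 bits of current packet: 0.0149283 ms.
Queuing delay = 0.364 ms.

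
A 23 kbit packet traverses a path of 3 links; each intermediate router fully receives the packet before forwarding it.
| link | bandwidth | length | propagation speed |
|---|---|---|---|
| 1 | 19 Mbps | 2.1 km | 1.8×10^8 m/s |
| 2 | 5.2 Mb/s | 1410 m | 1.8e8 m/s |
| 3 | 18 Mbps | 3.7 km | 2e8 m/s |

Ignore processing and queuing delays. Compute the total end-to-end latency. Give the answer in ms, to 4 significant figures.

L = 23000 bits.
Transmission delays (L/R per hop): 1.21053, 4.42308, 1.27778 ms; sum = 6.91138 ms.
Propagation delays (d/s per hop): 0.0116667, 0.00783333, 0.0185 ms; sum = 0.038 ms.
End-to-end = 6.949 ms.

6.949 ms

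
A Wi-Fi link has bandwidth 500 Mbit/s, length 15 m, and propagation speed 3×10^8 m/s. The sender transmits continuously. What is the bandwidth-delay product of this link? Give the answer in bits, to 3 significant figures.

25.0 bits

Propagation delay = 15 / 300000000 = 5e-08 s.
BDP = R × t_prop = 500000000 × 5e-08 = 25 bits.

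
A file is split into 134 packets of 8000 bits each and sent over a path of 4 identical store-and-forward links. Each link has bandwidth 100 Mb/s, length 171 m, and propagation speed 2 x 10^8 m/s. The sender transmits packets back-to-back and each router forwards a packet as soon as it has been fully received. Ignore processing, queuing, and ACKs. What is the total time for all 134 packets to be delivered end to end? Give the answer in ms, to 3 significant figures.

11.0 ms

Per-hop transmission t_tx = L/R = 8000/100000000 = 0.08 ms.
Per-hop propagation t_prop = 171/200000000 = 0.000855 ms.
Pipeline fill: first packet needs 4·t_tx to clear all hops; remaining 133 packets each add one t_tx.
Total = (4+134-1)·t_tx + 4·t_prop = 137·0.08 + 4·0.000855 = 11.0 ms.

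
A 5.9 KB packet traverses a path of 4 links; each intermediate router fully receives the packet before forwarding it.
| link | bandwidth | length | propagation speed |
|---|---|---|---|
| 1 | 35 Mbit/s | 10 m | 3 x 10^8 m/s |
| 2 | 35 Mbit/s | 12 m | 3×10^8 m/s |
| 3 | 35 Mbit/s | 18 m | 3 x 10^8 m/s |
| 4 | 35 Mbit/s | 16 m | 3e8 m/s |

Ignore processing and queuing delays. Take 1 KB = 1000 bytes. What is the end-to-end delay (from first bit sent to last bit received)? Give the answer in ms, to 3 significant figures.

L = 47200 bits.
Transmission delay per hop = L/R = 47200/35000000 = 1.34857 ms; 4 hops → 5.39429 ms.
Propagation delays (d/s per hop): 3.33333e-05, 4e-05, 6e-05, 5.33333e-05 ms; sum = 0.000186667 ms.
End-to-end = 5.39 ms.

5.39 ms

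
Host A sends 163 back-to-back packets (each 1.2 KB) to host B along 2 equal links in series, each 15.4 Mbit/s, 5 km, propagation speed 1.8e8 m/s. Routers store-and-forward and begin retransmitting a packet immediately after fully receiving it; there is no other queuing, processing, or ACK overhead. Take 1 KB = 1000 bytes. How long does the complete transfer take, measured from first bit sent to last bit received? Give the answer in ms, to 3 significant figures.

102 ms

Per-hop transmission t_tx = L/R = 9600/15400000 = 0.623377 ms.
Per-hop propagation t_prop = 5000/180000000 = 0.0277778 ms.
Pipeline fill: first packet needs 2·t_tx to clear all hops; remaining 162 packets each add one t_tx.
Total = (2+163-1)·t_tx + 2·t_prop = 164·0.623377 + 2·0.0277778 = 102 ms.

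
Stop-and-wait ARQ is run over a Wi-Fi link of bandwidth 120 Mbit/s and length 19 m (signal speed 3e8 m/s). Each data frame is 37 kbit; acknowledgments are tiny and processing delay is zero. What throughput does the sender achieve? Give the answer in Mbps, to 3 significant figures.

120 Mbps

t_tx = L/R = 37000/120000000 = 0.000308333 s.
t_prop = 19/300000000 = 6.33333e-08 s; RTT = 1.26667e-07 s.
Cycle = t_tx + RTT = 0.00030846 s.
Throughput = L / cycle = 37000 / 0.00030846 = 120 Mbps.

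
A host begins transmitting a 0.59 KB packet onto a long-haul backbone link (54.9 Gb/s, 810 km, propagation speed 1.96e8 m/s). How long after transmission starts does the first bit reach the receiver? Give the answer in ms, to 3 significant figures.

4.13 ms

First bit experiences only propagation delay: d/s = 810000/196000000 = 4.13 ms.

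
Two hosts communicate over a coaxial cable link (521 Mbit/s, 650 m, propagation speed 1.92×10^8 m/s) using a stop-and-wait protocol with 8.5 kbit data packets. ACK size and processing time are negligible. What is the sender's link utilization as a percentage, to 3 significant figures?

70.7 %

t_tx = L/R = 8500/521000000 = 1.63148e-05 s.
t_prop = 650/192000000 = 3.38542e-06 s; RTT = 6.77083e-06 s.
Cycle = t_tx + RTT = 2.30856e-05 s.
Utilization = t_tx / cycle = 1.63148e-05/2.30856e-05 = 70.7 %.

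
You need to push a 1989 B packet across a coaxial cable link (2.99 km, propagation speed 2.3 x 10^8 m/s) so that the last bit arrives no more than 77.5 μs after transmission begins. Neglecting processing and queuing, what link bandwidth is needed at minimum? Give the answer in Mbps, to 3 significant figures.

L = 15912 bits.
Propagation delay = 2990 / 2.3e+08 = 13 μs.
Transmission budget = 77.5 − 13 = 64.5 μs.
R ≥ L / t_tx = 15912 bits / 6.45e-05 s = 247 Mbps.

247 Mbps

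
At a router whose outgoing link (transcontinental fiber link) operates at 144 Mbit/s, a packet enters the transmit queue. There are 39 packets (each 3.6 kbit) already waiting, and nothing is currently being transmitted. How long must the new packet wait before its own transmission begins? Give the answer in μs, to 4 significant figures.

975.0 μs

Each queued packet: L/R = 3600/144000000 = 25 μs.
39 queued → 975 μs.
Queuing delay = 975.0 μs.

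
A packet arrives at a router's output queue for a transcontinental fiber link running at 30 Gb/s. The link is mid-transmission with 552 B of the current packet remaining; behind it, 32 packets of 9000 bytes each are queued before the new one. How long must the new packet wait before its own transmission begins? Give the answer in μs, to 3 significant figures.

Each queued packet: L/R = 72000/30000000000 = 2.4 μs.
32 queued → 76.8 μs.
Plus remaining 4416 bits of current packet: 0.1472 μs.
Queuing delay = 76.9 μs.

76.9 μs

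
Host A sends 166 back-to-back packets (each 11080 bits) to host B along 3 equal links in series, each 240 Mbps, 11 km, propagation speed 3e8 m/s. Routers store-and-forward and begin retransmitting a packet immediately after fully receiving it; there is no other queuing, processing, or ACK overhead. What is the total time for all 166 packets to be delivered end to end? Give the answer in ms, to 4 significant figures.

Per-hop transmission t_tx = L/R = 11080/240000000 = 0.0461667 ms.
Per-hop propagation t_prop = 11000/300000000 = 0.0366667 ms.
Pipeline fill: first packet needs 3·t_tx to clear all hops; remaining 165 packets each add one t_tx.
Total = (3+166-1)·t_tx + 3·t_prop = 168·0.0461667 + 3·0.0366667 = 7.866 ms.

7.866 ms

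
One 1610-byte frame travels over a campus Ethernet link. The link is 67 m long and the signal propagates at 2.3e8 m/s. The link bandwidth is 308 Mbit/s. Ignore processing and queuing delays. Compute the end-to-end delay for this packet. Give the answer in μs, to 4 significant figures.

L = 1610 × 8 = 12880 bits.
Transmission delay = L/R = 12880 / 308000000 = 41.8182 μs.
Propagation delay = d/s = 67 m / 2.3e+08 m/s = 0.291304 μs.
Total = 42.11 μs.

42.11 μs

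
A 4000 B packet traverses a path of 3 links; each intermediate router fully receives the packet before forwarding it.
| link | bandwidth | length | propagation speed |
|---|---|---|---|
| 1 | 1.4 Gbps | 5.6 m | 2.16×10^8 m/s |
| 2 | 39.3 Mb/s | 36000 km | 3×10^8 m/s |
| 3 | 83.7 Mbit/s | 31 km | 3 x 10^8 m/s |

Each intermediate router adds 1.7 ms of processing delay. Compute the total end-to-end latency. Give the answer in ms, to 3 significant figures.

125 ms

L = 4000 × 8 = 32000 bits.
Transmission delays (L/R per hop): 0.0228571, 0.814249, 0.382318 ms; sum = 1.21942 ms.
Propagation delays (d/s per hop): 2.59259e-05, 120, 0.103333 ms; sum = 120.103 ms.
Processing at 2 router(s): 2 × 1.7 ms = 3.4 ms.
End-to-end = 125 ms.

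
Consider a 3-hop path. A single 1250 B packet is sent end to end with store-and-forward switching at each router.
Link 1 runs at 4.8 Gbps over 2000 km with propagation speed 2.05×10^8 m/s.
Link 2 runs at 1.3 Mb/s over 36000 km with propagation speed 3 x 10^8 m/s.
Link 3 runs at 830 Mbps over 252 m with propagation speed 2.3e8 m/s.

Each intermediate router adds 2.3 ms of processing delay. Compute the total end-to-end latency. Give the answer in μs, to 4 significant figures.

L = 1250 × 8 = 10000 bits.
Transmission delays (L/R per hop): 2.08333, 7692.31, 12.0482 μs; sum = 7706.44 μs.
Propagation delays (d/s per hop): 9756.1, 120000, 1.09565 μs; sum = 129757 μs.
Processing at 2 router(s): 2 × 2.3 ms = 4600 μs.
End-to-end = 142100 μs.

142100 μs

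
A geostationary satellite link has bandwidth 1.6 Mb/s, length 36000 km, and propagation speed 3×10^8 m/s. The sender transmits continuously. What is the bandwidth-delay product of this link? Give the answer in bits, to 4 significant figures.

192000 bits

Propagation delay = 36000000 / 300000000 = 0.12 s.
BDP = R × t_prop = 1600000 × 0.12 = 192000 bits.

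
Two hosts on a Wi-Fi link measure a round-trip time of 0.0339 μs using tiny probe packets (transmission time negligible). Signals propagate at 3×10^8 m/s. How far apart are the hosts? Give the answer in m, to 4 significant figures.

One-way propagation = RTT/2 = 0.01695 μs.
d = s × t = 300000000 × 1.695e-08 = 5.085 m.

5.085 m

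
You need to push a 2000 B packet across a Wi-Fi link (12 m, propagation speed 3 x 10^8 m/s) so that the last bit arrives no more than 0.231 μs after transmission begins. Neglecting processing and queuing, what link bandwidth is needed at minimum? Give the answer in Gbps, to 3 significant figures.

L = 16000 bits.
Propagation delay = 12 / 300000000 = 0.04 μs.
Transmission budget = 0.231 − 0.04 = 0.191 μs.
R ≥ L / t_tx = 16000 bits / 1.91e-07 s = 83.8 Gbps.

83.8 Gbps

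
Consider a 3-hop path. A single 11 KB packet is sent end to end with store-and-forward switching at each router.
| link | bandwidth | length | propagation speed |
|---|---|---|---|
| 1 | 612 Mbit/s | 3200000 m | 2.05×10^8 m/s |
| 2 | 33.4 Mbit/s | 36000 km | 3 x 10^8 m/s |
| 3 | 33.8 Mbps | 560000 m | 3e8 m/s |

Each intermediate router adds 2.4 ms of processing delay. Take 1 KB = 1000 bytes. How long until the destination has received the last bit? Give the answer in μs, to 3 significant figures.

L = 88000 bits.
Transmission delays (L/R per hop): 143.791, 2634.73, 2603.55 μs; sum = 5382.07 μs.
Propagation delays (d/s per hop): 15609.8, 120000, 1866.67 μs; sum = 137476 μs.
Processing at 2 router(s): 2 × 2.4 ms = 4800 μs.
End-to-end = 148000 μs.

148000 μs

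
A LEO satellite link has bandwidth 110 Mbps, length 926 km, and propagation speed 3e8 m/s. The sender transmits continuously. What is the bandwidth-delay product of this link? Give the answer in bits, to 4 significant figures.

339500 bits

Propagation delay = 926000 / 300000000 = 0.00308667 s.
BDP = R × t_prop = 110000000 × 0.00308667 = 339533 bits.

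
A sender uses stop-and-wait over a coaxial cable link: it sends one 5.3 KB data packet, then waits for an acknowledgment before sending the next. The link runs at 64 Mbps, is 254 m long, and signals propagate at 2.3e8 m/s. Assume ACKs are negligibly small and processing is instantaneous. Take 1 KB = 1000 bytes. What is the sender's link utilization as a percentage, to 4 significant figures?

t_tx = L/R = 42400/64000000 = 0.0006625 s.
t_prop = 254/2.3e+08 = 1.10435e-06 s; RTT = 2.2087e-06 s.
Cycle = t_tx + RTT = 0.000664709 s.
Utilization = t_tx / cycle = 0.0006625/0.000664709 = 99.67 %.

99.67 %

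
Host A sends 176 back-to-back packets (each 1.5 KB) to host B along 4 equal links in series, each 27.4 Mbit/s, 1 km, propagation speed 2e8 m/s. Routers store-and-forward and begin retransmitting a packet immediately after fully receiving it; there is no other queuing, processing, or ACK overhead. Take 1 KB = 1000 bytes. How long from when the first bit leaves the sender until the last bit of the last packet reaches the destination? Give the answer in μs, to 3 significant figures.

Per-hop transmission t_tx = L/R = 12000/27400000 = 437.956 μs.
Per-hop propagation t_prop = 1000/200000000 = 5 μs.
Pipeline fill: first packet needs 4·t_tx to clear all hops; remaining 175 packets each add one t_tx.
Total = (4+176-1)·t_tx + 4·t_prop = 179·437.956 + 4·5 = 78400 μs.

78400 μs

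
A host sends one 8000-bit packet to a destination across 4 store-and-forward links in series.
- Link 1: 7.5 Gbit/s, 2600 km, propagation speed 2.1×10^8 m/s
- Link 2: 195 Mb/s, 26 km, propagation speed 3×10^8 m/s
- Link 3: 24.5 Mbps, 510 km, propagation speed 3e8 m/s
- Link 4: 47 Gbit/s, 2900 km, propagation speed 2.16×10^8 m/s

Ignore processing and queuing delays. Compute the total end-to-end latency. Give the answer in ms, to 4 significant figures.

Transmission delays (L/R per hop): 0.00106667, 0.0410256, 0.326531, 0.000170213 ms; sum = 0.368793 ms.
Propagation delays (d/s per hop): 12.381, 0.0866667, 1.7, 13.4259 ms; sum = 27.5935 ms.
End-to-end = 27.96 ms.

27.96 ms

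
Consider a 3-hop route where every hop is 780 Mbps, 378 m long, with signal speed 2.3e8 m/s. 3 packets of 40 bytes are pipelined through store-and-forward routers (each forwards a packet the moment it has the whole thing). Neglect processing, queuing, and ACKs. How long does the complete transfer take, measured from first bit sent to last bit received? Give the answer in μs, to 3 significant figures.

6.98 μs

Per-hop transmission t_tx = L/R = 320/780000000 = 0.410256 μs.
Per-hop propagation t_prop = 378/2.3e+08 = 1.64348 μs.
Pipeline fill: first packet needs 3·t_tx to clear all hops; remaining 2 packets each add one t_tx.
Total = (3+3-1)·t_tx + 3·t_prop = 5·0.410256 + 3·1.64348 = 6.98 μs.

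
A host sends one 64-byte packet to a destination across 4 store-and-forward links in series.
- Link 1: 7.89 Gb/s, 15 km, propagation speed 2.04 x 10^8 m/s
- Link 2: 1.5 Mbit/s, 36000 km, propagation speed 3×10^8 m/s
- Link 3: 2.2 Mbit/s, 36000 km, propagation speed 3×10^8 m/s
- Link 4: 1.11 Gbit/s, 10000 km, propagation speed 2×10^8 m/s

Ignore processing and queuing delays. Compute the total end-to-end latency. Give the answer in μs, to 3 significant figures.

291000 μs

L = 64 × 8 = 512 bits.
Transmission delays (L/R per hop): 0.0648923, 341.333, 232.727, 0.461261 μs; sum = 574.587 μs.
Propagation delays (d/s per hop): 73.5294, 120000, 120000, 50000 μs; sum = 290074 μs.
End-to-end = 291000 μs.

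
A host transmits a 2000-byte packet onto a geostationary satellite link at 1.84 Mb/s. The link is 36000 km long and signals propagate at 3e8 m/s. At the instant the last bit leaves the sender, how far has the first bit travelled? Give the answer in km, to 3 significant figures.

2610 km

t_tx = L/R = 16000/1840000 = 0.00869565 s.
Distance = s × t_tx = 300000000 × 0.00869565 = 2610 km.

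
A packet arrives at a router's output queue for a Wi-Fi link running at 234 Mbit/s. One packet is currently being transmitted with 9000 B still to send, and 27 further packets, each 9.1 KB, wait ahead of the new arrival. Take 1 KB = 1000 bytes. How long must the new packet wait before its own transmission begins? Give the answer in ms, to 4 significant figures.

8.708 ms

Each queued packet: L/R = 72800/234000000 = 0.311111 ms.
27 queued → 8.4 ms.
Plus remaining 72000 bits of current packet: 0.307692 ms.
Queuing delay = 8.708 ms.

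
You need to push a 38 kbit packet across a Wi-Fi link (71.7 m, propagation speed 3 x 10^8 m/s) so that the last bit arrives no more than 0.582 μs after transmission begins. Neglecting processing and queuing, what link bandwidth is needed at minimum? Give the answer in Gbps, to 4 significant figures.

110.8 Gbps

Propagation delay = 71.7 / 300000000 = 0.239 μs.
Transmission budget = 0.582 − 0.239 = 0.343 μs.
R ≥ L / t_tx = 38000 bits / 3.43e-07 s = 110.8 Gbps.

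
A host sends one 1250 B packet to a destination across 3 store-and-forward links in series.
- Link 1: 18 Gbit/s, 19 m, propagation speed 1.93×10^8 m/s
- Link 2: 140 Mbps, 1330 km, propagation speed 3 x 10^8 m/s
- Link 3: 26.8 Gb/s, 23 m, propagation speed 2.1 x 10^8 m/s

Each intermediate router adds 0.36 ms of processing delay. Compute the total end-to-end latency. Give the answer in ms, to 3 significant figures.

L = 1250 × 8 = 10000 bits.
Transmission delays (L/R per hop): 0.000555556, 0.0714286, 0.000373134 ms; sum = 0.0723573 ms.
Propagation delays (d/s per hop): 9.84456e-05, 4.43333, 0.000109524 ms; sum = 4.43354 ms.
Processing at 2 router(s): 2 × 0.36 ms = 0.72 ms.
End-to-end = 5.23 ms.

5.23 ms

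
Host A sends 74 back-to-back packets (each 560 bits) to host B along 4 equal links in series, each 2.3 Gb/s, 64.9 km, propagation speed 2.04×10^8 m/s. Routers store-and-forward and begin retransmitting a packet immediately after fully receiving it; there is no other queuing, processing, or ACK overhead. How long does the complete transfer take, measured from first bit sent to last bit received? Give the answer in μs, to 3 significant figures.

Per-hop transmission t_tx = L/R = 560/2300000000 = 0.243478 μs.
Per-hop propagation t_prop = 64900/204000000 = 318.137 μs.
Pipeline fill: first packet needs 4·t_tx to clear all hops; remaining 73 packets each add one t_tx.
Total = (4+74-1)·t_tx + 4·t_prop = 77·0.243478 + 4·318.137 = 1290 μs.

1290 μs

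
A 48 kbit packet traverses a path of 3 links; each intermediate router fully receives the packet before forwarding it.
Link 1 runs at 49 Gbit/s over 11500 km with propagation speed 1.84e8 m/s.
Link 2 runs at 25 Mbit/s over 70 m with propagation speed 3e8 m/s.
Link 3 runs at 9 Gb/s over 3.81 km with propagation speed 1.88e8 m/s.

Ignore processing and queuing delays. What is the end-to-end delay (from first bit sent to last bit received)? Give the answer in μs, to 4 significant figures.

L = 48000 bits.
Transmission delays (L/R per hop): 0.979592, 1920, 5.33333 μs; sum = 1926.31 μs.
Propagation delays (d/s per hop): 62500, 0.233333, 20.266 μs; sum = 62520.5 μs.
End-to-end = 64450 μs.

64450 μs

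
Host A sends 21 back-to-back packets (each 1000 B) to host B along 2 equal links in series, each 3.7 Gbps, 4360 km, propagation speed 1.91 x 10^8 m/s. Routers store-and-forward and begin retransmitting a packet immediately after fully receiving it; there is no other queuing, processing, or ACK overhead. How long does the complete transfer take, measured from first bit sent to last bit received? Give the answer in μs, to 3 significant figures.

Per-hop transmission t_tx = L/R = 8000/3700000000 = 2.16216 μs.
Per-hop propagation t_prop = 4360000/191000000 = 22827.2 μs.
Pipeline fill: first packet needs 2·t_tx to clear all hops; remaining 20 packets each add one t_tx.
Total = (2+21-1)·t_tx + 2·t_prop = 22·2.16216 + 2·22827.2 = 45700 μs.

45700 μs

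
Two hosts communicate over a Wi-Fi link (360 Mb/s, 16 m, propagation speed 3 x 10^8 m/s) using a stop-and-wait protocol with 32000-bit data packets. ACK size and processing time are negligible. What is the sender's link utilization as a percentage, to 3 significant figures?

99.9 %

t_tx = L/R = 32000/360000000 = 8.88889e-05 s.
t_prop = 16/300000000 = 5.33333e-08 s; RTT = 1.06667e-07 s.
Cycle = t_tx + RTT = 8.89956e-05 s.
Utilization = t_tx / cycle = 8.88889e-05/8.89956e-05 = 99.9 %.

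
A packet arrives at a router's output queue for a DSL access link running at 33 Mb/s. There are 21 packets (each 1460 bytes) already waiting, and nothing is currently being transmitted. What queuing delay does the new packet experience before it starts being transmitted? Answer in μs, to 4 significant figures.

Each queued packet: L/R = 11680/33000000 = 353.939 μs.
21 queued → 7432.73 μs.
Queuing delay = 7433 μs.

7433 μs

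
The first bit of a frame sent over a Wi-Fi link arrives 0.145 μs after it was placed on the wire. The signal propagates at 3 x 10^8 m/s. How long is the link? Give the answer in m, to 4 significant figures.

d = s × t_prop = 300000000 × 1.45e-07 = 43.50 m.

43.50 m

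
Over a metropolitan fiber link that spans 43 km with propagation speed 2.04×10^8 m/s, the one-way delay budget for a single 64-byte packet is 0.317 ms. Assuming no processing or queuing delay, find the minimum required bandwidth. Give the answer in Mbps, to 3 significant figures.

L = 512 bits.
Propagation delay = 43000 / 204000000 = 0.210784 ms.
Transmission budget = 0.317 − 0.210784 = 0.106216 ms.
R ≥ L / t_tx = 512 bits / 0.000106216 s = 4.82 Mbps.

4.82 Mbps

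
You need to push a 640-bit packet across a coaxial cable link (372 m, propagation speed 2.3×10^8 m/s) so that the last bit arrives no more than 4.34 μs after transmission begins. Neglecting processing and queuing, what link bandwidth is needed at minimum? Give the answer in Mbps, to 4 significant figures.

235.1 Mbps

Propagation delay = 372 / 2.3e+08 = 1.61739 μs.
Transmission budget = 4.34 − 1.61739 = 2.72261 μs.
R ≥ L / t_tx = 640 bits / 2.72261e-06 s = 235.1 Mbps.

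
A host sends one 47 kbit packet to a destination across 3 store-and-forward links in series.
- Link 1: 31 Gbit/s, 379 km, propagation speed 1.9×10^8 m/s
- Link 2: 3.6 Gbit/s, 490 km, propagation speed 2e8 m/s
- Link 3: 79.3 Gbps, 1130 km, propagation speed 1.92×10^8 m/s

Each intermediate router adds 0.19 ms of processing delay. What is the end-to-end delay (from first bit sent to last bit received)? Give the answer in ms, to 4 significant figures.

10.73 ms

L = 47000 bits.
Transmission delays (L/R per hop): 0.00151613, 0.0130556, 0.000592686 ms; sum = 0.0151644 ms.
Propagation delays (d/s per hop): 1.99474, 2.45, 5.88542 ms; sum = 10.3302 ms.
Processing at 2 router(s): 2 × 0.19 ms = 0.38 ms.
End-to-end = 10.73 ms.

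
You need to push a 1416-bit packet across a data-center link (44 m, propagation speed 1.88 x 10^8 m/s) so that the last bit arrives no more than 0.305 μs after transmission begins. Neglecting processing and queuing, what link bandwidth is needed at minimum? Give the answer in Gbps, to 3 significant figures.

20.0 Gbps

Propagation delay = 44 / 188000000 = 0.234043 μs.
Transmission budget = 0.305 − 0.234043 = 0.0709574 μs.
R ≥ L / t_tx = 1416 bits / 7.09574e-08 s = 20.0 Gbps.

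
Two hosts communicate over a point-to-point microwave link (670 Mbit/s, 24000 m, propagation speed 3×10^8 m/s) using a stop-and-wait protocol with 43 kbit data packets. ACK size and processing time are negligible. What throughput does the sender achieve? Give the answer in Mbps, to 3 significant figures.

t_tx = L/R = 43000/670000000 = 6.41791e-05 s.
t_prop = 24000/300000000 = 8e-05 s; RTT = 0.00016 s.
Cycle = t_tx + RTT = 0.000224179 s.
Throughput = L / cycle = 43000 / 0.000224179 = 192 Mbps.

192 Mbps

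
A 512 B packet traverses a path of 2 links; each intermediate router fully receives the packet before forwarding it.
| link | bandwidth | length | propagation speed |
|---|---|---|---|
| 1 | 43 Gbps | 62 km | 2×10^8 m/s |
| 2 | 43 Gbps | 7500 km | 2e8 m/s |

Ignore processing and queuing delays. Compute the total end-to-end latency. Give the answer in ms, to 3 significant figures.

L = 512 × 8 = 4096 bits.
Transmission delay per hop = L/R = 4096/43000000000 = 9.52558e-05 ms; 2 hops → 0.000190512 ms.
Propagation delays (d/s per hop): 0.31, 37.5 ms; sum = 37.81 ms.
End-to-end = 37.8 ms.

37.8 ms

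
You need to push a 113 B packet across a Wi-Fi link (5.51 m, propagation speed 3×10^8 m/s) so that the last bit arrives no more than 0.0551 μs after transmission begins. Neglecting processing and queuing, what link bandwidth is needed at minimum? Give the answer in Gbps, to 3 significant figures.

24.6 Gbps

L = 904 bits.
Propagation delay = 5.51 / 300000000 = 0.0183667 μs.
Transmission budget = 0.0551 − 0.0183667 = 0.0367333 μs.
R ≥ L / t_tx = 904 bits / 3.67333e-08 s = 24.6 Gbps.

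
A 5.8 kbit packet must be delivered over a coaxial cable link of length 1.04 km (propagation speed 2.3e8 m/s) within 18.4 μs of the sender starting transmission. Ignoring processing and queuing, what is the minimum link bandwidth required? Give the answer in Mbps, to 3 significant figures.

418 Mbps

Propagation delay = 1040 / 2.3e+08 = 4.52174 μs.
Transmission budget = 18.4 − 4.52174 = 13.8783 μs.
R ≥ L / t_tx = 5800 bits / 1.38783e-05 s = 418 Mbps.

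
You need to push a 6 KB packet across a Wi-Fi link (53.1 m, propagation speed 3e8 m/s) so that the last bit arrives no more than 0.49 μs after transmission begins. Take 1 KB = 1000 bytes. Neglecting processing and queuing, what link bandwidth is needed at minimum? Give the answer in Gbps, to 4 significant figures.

153.4 Gbps

L = 48000 bits.
Propagation delay = 53.1 / 300000000 = 0.177 μs.
Transmission budget = 0.49 − 0.177 = 0.313 μs.
R ≥ L / t_tx = 48000 bits / 3.13e-07 s = 153.4 Gbps.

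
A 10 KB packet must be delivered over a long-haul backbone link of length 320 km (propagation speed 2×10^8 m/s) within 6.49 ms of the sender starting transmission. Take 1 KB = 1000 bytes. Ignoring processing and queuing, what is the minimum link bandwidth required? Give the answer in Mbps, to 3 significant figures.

16.4 Mbps

L = 80000 bits.
Propagation delay = 320000 / 200000000 = 1.6 ms.
Transmission budget = 6.49 − 1.6 = 4.89 ms.
R ≥ L / t_tx = 80000 bits / 0.00489 s = 16.4 Mbps.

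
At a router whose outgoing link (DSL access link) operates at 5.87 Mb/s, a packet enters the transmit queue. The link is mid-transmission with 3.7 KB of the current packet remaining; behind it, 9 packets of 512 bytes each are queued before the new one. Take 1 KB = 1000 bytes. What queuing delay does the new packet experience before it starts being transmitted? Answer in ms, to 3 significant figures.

11.3 ms

Each queued packet: L/R = 4096/5870000 = 0.697785 ms.
9 queued → 6.28007 ms.
Plus remaining 29600 bits of current packet: 5.04259 ms.
Queuing delay = 11.3 ms.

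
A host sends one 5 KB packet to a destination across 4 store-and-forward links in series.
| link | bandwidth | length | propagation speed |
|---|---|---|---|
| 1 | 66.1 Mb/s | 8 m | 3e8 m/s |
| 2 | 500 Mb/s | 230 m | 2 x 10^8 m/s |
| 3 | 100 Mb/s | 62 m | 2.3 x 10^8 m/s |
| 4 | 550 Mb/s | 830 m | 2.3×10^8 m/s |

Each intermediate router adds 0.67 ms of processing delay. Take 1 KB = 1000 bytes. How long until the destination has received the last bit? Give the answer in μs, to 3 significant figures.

L = 40000 bits.
Transmission delays (L/R per hop): 605.144, 80, 400, 72.7273 μs; sum = 1157.87 μs.
Propagation delays (d/s per hop): 0.0266667, 1.15, 0.269565, 3.6087 μs; sum = 5.05493 μs.
Processing at 3 router(s): 3 × 0.67 ms = 2010 μs.
End-to-end = 3170 μs.

3170 μs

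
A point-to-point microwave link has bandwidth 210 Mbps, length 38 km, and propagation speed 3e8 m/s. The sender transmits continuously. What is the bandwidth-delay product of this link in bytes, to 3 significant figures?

Propagation delay = 38000 / 300000000 = 0.000126667 s.
BDP = R × t_prop = 210000000 × 0.000126667 = 26600 bits.
In bytes: 26600/8 = 3330 bytes.

3330 bytes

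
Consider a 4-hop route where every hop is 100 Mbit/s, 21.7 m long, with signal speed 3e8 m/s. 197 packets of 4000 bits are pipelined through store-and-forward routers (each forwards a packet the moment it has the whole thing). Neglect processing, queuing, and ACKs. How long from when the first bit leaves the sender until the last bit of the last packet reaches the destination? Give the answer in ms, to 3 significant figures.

Per-hop transmission t_tx = L/R = 4000/100000000 = 0.04 ms.
Per-hop propagation t_prop = 21.7/300000000 = 7.23333e-05 ms.
Pipeline fill: first packet needs 4·t_tx to clear all hops; remaining 196 packets each add one t_tx.
Total = (4+197-1)·t_tx + 4·t_prop = 200·0.04 + 4·7.23333e-05 = 8.00 ms.

8.00 ms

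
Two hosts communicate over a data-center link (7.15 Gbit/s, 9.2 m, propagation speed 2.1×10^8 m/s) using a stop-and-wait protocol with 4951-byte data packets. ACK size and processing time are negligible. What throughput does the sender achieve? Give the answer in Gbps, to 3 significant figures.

7.04 Gbps

t_tx = L/R = 39608/7150000000 = 5.53958e-06 s.
t_prop = 9.2/210000000 = 4.38095e-08 s; RTT = 8.7619e-08 s.
Cycle = t_tx + RTT = 5.6272e-06 s.
Throughput = L / cycle = 39608 / 5.6272e-06 = 7.04 Gbps.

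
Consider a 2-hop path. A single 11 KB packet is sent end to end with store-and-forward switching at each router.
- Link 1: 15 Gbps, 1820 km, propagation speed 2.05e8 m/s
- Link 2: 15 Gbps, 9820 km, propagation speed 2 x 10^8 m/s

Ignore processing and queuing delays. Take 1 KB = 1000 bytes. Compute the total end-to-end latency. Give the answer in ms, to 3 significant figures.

58.0 ms

L = 88000 bits.
Transmission delay per hop = L/R = 88000/15000000000 = 0.00586667 ms; 2 hops → 0.0117333 ms.
Propagation delays (d/s per hop): 8.87805, 49.1 ms; sum = 57.978 ms.
End-to-end = 58.0 ms.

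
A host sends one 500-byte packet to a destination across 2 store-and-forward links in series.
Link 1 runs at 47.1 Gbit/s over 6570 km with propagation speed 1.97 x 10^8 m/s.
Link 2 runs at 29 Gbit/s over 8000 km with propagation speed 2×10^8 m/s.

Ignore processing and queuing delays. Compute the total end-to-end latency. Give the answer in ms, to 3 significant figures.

L = 500 × 8 = 4000 bits.
Transmission delays (L/R per hop): 8.49257e-05, 0.000137931 ms; sum = 0.000222857 ms.
Propagation delays (d/s per hop): 33.3503, 40 ms; sum = 73.3503 ms.
End-to-end = 73.4 ms.

73.4 ms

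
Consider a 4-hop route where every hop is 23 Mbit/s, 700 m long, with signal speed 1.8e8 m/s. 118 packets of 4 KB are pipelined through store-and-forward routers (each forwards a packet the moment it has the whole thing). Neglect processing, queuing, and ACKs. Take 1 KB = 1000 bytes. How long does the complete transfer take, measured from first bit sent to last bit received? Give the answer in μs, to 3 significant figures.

Per-hop transmission t_tx = L/R = 32000/23000000 = 1391.3 μs.
Per-hop propagation t_prop = 700/180000000 = 3.88889 μs.
Pipeline fill: first packet needs 4·t_tx to clear all hops; remaining 117 packets each add one t_tx.
Total = (4+118-1)·t_tx + 4·t_prop = 121·1391.3 + 4·3.88889 = 168000 μs.

168000 μs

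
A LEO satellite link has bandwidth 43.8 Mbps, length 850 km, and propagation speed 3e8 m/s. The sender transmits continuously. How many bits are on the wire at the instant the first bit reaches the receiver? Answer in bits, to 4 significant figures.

Propagation delay = 850000 / 300000000 = 0.00283333 s.
BDP = R × t_prop = 43800000 × 0.00283333 = 124100 bits.

124100 bits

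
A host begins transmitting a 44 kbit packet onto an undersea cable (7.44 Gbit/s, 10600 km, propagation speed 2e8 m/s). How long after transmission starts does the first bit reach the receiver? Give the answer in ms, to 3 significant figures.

53.0 ms

First bit experiences only propagation delay: d/s = 10600000/200000000 = 53.0 ms.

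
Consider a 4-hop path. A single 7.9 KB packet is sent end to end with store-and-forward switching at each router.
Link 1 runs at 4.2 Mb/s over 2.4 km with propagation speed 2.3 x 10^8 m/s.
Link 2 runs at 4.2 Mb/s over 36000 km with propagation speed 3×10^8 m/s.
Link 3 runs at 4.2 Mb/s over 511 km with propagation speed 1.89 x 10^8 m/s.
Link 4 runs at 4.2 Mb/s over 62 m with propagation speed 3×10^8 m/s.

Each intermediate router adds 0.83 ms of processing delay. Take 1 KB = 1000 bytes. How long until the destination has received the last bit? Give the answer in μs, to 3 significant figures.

L = 63200 bits.
Transmission delay per hop = L/R = 63200/4200000 = 15047.6 μs; 4 hops → 60190.5 μs.
Propagation delays (d/s per hop): 10.4348, 120000, 2703.7, 0.206667 μs; sum = 122714 μs.
Processing at 3 router(s): 3 × 0.83 ms = 2490 μs.
End-to-end = 185000 μs.

185000 μs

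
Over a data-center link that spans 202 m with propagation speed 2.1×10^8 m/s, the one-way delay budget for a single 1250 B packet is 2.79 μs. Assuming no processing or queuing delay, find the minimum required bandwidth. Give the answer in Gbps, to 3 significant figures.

5.47 Gbps

L = 10000 bits.
Propagation delay = 202 / 210000000 = 0.961905 μs.
Transmission budget = 2.79 − 0.961905 = 1.8281 μs.
R ≥ L / t_tx = 10000 bits / 1.8281e-06 s = 5.47 Gbps.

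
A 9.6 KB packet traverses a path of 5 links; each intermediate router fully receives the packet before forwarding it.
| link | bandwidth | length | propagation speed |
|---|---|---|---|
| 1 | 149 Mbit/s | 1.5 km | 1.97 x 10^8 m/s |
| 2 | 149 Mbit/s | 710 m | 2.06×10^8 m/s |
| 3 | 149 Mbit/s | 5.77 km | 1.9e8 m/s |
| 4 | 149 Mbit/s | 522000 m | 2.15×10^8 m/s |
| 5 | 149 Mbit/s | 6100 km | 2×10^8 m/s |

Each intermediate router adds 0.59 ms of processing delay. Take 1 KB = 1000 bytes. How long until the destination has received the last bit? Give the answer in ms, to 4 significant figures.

37.91 ms

L = 76800 bits.
Transmission delay per hop = L/R = 76800/149000000 = 0.515436 ms; 5 hops → 2.57718 ms.
Propagation delays (d/s per hop): 0.00761421, 0.0034466, 0.0303684, 2.42791, 30.5 ms; sum = 32.9693 ms.
Processing at 4 router(s): 4 × 0.59 ms = 2.36 ms.
End-to-end = 37.91 ms.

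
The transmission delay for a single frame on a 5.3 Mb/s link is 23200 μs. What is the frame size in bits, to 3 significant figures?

L = R × t_tx = 5300000 b/s × 0.0232 s = 122960 bits.

123000 bits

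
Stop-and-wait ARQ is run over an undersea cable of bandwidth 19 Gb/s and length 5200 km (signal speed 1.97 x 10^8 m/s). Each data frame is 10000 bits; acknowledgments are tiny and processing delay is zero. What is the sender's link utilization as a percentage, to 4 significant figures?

t_tx = L/R = 10000/19000000000 = 5.26316e-07 s.
t_prop = 5200000/197000000 = 0.0263959 s; RTT = 0.0527919 s.
Cycle = t_tx + RTT = 0.0527924 s.
Utilization = t_tx / cycle = 5.26316e-07/0.0527924 = 0.0009970 %.

0.0009970 %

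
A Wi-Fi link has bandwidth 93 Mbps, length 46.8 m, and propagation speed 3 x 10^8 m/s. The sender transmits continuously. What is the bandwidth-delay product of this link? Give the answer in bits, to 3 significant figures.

14.5 bits

Propagation delay = 46.8 / 300000000 = 1.56e-07 s.
BDP = R × t_prop = 93000000 × 1.56e-07 = 14.508 bits.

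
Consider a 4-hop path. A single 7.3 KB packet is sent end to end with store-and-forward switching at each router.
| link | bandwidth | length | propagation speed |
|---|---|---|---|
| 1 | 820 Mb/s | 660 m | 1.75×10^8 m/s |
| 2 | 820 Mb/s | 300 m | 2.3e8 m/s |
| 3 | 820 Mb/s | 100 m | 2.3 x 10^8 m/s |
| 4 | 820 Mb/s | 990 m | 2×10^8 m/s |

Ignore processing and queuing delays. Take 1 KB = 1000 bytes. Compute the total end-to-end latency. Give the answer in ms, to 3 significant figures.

L = 58400 bits.
Transmission delay per hop = L/R = 58400/820000000 = 0.0712195 ms; 4 hops → 0.284878 ms.
Propagation delays (d/s per hop): 0.00377143, 0.00130435, 0.000434783, 0.00495 ms; sum = 0.0104606 ms.
End-to-end = 0.295 ms.

0.295 ms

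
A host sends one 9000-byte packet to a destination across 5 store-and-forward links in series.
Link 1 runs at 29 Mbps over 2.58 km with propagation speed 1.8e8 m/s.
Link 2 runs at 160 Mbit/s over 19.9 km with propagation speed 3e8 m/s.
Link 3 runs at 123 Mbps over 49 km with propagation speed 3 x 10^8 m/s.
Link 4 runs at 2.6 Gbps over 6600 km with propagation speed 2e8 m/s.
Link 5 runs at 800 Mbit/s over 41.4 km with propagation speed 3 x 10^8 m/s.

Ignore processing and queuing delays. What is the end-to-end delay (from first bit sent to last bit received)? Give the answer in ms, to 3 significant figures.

L = 9000 × 8 = 72000 bits.
Transmission delays (L/R per hop): 2.48276, 0.45, 0.585366, 0.0276923, 0.09 ms; sum = 3.63582 ms.
Propagation delays (d/s per hop): 0.0143333, 0.0663333, 0.163333, 33, 0.138 ms; sum = 33.382 ms.
End-to-end = 37.0 ms.

37.0 ms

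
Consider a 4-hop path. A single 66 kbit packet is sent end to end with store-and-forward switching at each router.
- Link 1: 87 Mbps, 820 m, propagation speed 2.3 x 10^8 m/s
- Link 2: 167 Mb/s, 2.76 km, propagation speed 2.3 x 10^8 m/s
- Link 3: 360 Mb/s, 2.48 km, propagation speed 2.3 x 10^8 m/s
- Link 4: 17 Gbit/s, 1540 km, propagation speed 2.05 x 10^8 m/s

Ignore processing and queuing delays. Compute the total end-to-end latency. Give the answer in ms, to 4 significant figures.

L = 66000 bits.
Transmission delays (L/R per hop): 0.758621, 0.39521, 0.183333, 0.00388235 ms; sum = 1.34105 ms.
Propagation delays (d/s per hop): 0.00356522, 0.012, 0.0107826, 7.5122 ms; sum = 7.53854 ms.
End-to-end = 8.880 ms.

8.880 ms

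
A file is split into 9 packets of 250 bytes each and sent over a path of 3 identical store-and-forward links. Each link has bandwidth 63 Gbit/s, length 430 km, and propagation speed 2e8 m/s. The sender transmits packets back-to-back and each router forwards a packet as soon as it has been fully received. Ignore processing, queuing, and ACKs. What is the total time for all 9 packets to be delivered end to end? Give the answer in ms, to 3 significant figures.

Per-hop transmission t_tx = L/R = 2000/63000000000 = 3.1746e-05 ms.
Per-hop propagation t_prop = 430000/200000000 = 2.15 ms.
Pipeline fill: first packet needs 3·t_tx to clear all hops; remaining 8 packets each add one t_tx.
Total = (3+9-1)·t_tx + 3·t_prop = 11·3.1746e-05 + 3·2.15 = 6.45 ms.

6.45 ms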